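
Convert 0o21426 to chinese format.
Convert 0o21426 (octal) → 2×4096 + 1×512 + 4×64 + 2×8 + 6 = 8982 (decimal)
Convert 8982 (decimal) → 8982 = 8×1000 + 9×100 + 8×10 + 2 → 八千九百八十二 (Chinese numeral)
八千九百八十二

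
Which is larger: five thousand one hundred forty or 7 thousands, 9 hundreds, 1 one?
Convert five thousand one hundred forty (English words) → 5×1000 + 1×100 + 40 = 5140 (decimal)
Convert 7 thousands, 9 hundreds, 1 one (place-value notation) → 7×1000 + 9×100 + 1 = 7901 (decimal)
Compare 5140 vs 7901: larger = 7901
7901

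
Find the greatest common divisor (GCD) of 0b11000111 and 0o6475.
Convert 0b11000111 (binary) → 128 + 64 + 4 + 2 + 1 = 199 (decimal)
Convert 0o6475 (octal) → 6×512 + 4×64 + 7×8 + 5 = 3389 (decimal)
Compute gcd(199, 3389) = 1
1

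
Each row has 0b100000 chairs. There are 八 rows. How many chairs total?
Convert 0b100000 (binary) → 32 (decimal)
Convert 八 (Chinese numeral) → 8 (decimal)
Compute 32 × 8 = 256
256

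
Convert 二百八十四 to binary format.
Convert 二百八十四 (Chinese numeral) → 2×100 + 8×10 + 4 = 284 (decimal)
Convert 284 (decimal) → 284 = 256 + 16 + 8 + 4 → 0b100011100 (binary)
0b100011100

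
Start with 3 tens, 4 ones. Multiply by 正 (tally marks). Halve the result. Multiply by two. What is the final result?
Convert 3 tens, 4 ones (place-value notation) → 3×10 + 4 = 34 (decimal)
Start: 34
Convert 正 (tally marks) → 5 (decimal)
34 × 5 = 170
170 ÷ 2 = 85
Convert two (English words) → 2 (decimal)
85 × 2 = 170
170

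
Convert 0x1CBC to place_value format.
Convert 0x1CBC (hexadecimal) → 1×4096 + 12×256 + 11×16 + 12 = 7356 (decimal)
Convert 7356 (decimal) → 7356 = 7×1000 + 3×100 + 5×10 + 6 → 7 thousands, 3 hundreds, 5 tens, 6 ones (place-value notation)
7 thousands, 3 hundreds, 5 tens, 6 ones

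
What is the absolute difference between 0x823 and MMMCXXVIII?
Convert 0x823 (hexadecimal) → 8×256 + 2×16 + 3 = 2083 (decimal)
Convert MMMCXXVIII (Roman numeral) → 1000 + 1000 + 1000 + 100 + 10 + 10 + 5 + 1 + 1 + 1 = 3128 (decimal)
Compute |2083 - 3128| = 1045
1045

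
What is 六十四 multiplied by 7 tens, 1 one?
Convert 六十四 (Chinese numeral) → 6×10 + 4 = 64 (decimal)
Convert 7 tens, 1 one (place-value notation) → 7×10 + 1 = 71 (decimal)
Compute 64 × 71 = 4544
4544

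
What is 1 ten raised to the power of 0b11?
Convert 1 ten (place-value notation) → 1×10 = 10 (decimal)
Convert 0b11 (binary) → 2 + 1 = 3 (decimal)
Compute 10 ^ 3 = 1000
1000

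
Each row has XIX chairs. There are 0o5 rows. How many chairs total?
Convert XIX (Roman numeral) → 10 + 9 = 19 (decimal)
Convert 0o5 (octal) → 5 (decimal)
Compute 19 × 5 = 95
95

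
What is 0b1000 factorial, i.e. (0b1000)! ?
Convert 0b1000 (binary) → 8 (decimal)
Compute 8! = 40320
40320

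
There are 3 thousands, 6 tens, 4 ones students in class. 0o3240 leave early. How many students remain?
Convert 3 thousands, 6 tens, 4 ones (place-value notation) → 3×1000 + 6×10 + 4 = 3064 (decimal)
Convert 0o3240 (octal) → 3×512 + 2×64 + 4×8 = 1696 (decimal)
Compute 3064 - 1696 = 1368
1368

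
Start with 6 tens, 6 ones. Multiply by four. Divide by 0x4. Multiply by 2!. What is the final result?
Convert 6 tens, 6 ones (place-value notation) → 6×10 + 6 = 66 (decimal)
Start: 66
Convert four (English words) → 4 (decimal)
66 × 4 = 264
Convert 0x4 (hexadecimal) → 4 (decimal)
264 ÷ 4 = 66
Convert 2! (factorial) → 2 (decimal)
66 × 2 = 132
132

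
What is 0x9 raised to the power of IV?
Convert 0x9 (hexadecimal) → 9 (decimal)
Convert IV (Roman numeral) → 4 (decimal)
Compute 9 ^ 4 = 6561
6561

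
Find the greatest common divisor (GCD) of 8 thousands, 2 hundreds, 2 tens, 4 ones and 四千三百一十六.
Convert 8 thousands, 2 hundreds, 2 tens, 4 ones (place-value notation) → 8×1000 + 2×100 + 2×10 + 4 = 8224 (decimal)
Convert 四千三百一十六 (Chinese numeral) → 4×1000 + 3×100 + 1×10 + 6 = 4316 (decimal)
Compute gcd(8224, 4316) = 4
4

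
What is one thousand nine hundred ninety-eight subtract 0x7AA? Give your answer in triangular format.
Convert one thousand nine hundred ninety-eight (English words) → 1×1000 + 9×100 + 98 = 1998 (decimal)
Convert 0x7AA (hexadecimal) → 7×256 + 10×16 + 10 = 1962 (decimal)
Compute 1998 - 1962 = 36
Convert 36 (decimal) → 36 = 8×9/2 → the 8th triangular number (triangular index)
the 8th triangular number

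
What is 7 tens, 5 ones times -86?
Convert 7 tens, 5 ones (place-value notation) → 7×10 + 5 = 75 (decimal)
Compute 75 × -86 = -6450
-6450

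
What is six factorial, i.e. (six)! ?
Convert six (English words) → 6 (decimal)
Compute 6! = 720
720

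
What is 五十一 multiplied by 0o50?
Convert 五十一 (Chinese numeral) → 5×10 + 1 = 51 (decimal)
Convert 0o50 (octal) → 5×8 = 40 (decimal)
Compute 51 × 40 = 2040
2040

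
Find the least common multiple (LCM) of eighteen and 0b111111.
Convert eighteen (English words) → 18 (decimal)
Convert 0b111111 (binary) → 32 + 16 + 8 + 4 + 2 + 1 = 63 (decimal)
Compute lcm(18, 63) = 126
126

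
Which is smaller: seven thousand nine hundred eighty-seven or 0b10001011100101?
Convert seven thousand nine hundred eighty-seven (English words) → 7×1000 + 9×100 + 87 = 7987 (decimal)
Convert 0b10001011100101 (binary) → 8192 + 512 + 128 + 64 + 32 + 4 + 1 = 8933 (decimal)
Compare 7987 vs 8933: smaller = 7987
7987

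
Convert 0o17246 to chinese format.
Convert 0o17246 (octal) → 1×4096 + 7×512 + 2×64 + 4×8 + 6 = 7846 (decimal)
Convert 7846 (decimal) → 7846 = 7×1000 + 8×100 + 4×10 + 6 → 七千八百四十六 (Chinese numeral)
七千八百四十六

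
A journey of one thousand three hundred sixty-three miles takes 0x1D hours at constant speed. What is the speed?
Convert one thousand three hundred sixty-three (English words) → 1×1000 + 3×100 + 63 = 1363 (decimal)
Convert 0x1D (hexadecimal) → 1×16 + 13 = 29 (decimal)
Compute 1363 ÷ 29 = 47
47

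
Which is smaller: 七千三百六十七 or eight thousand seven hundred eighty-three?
Convert 七千三百六十七 (Chinese numeral) → 7×1000 + 3×100 + 6×10 + 7 = 7367 (decimal)
Convert eight thousand seven hundred eighty-three (English words) → 8×1000 + 7×100 + 83 = 8783 (decimal)
Compare 7367 vs 8783: smaller = 7367
7367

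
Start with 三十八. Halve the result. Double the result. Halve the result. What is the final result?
Convert 三十八 (Chinese numeral) → 3×10 + 8 = 38 (decimal)
Start: 38
38 ÷ 2 = 19
19 × 2 = 38
38 ÷ 2 = 19
19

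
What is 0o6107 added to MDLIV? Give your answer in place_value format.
Convert 0o6107 (octal) → 6×512 + 1×64 + 7 = 3143 (decimal)
Convert MDLIV (Roman numeral) → 1000 + 500 + 50 + 4 = 1554 (decimal)
Compute 3143 + 1554 = 4697
Convert 4697 (decimal) → 4697 = 4×1000 + 6×100 + 9×10 + 7 → 4 thousands, 6 hundreds, 9 tens, 7 ones (place-value notation)
4 thousands, 6 hundreds, 9 tens, 7 ones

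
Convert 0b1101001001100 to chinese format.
Convert 0b1101001001100 (binary) → 4096 + 2048 + 512 + 64 + 8 + 4 = 6732 (decimal)
Convert 6732 (decimal) → 6732 = 6×1000 + 7×100 + 3×10 + 2 → 六千七百三十二 (Chinese numeral)
六千七百三十二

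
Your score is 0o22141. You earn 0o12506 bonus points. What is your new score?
Convert 0o22141 (octal) → 2×4096 + 2×512 + 1×64 + 4×8 + 1 = 9313 (decimal)
Convert 0o12506 (octal) → 1×4096 + 2×512 + 5×64 + 6 = 5446 (decimal)
Compute 9313 + 5446 = 14759
14759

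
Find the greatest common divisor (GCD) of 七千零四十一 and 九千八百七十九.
Convert 七千零四十一 (Chinese numeral) → 7×1000 + 4×10 + 1 = 7041 (decimal)
Convert 九千八百七十九 (Chinese numeral) → 9×1000 + 8×100 + 7×10 + 9 = 9879 (decimal)
Compute gcd(7041, 9879) = 3
3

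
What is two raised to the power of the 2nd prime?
Convert two (English words) → 2 (decimal)
Convert the 2nd prime (prime index) → 3 (decimal)
Compute 2 ^ 3 = 8
8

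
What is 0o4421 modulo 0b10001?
Convert 0o4421 (octal) → 4×512 + 4×64 + 2×8 + 1 = 2321 (decimal)
Convert 0b10001 (binary) → 16 + 1 = 17 (decimal)
Compute 2321 mod 17 = 9
9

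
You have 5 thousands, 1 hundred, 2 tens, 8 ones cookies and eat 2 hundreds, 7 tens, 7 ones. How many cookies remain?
Convert 5 thousands, 1 hundred, 2 tens, 8 ones (place-value notation) → 5×1000 + 1×100 + 2×10 + 8 = 5128 (decimal)
Convert 2 hundreds, 7 tens, 7 ones (place-value notation) → 2×100 + 7×10 + 7 = 277 (decimal)
Compute 5128 - 277 = 4851
4851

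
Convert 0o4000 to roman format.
Convert 0o4000 (octal) → 4×512 = 2048 (decimal)
Convert 2048 (decimal) → 2048 = 1000 + 1000 + 40 + 5 + 1 + 1 + 1 → MMXLVIII (Roman numeral)
MMXLVIII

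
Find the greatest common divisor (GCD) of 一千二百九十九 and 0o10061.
Convert 一千二百九十九 (Chinese numeral) → 1×1000 + 2×100 + 9×10 + 9 = 1299 (decimal)
Convert 0o10061 (octal) → 1×4096 + 6×8 + 1 = 4145 (decimal)
Compute gcd(1299, 4145) = 1
1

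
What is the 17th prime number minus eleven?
The 17th prime number = 59
Convert eleven (English words) → 11 (decimal)
Compute 59 - 11 = 48
48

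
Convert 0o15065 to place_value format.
Convert 0o15065 (octal) → 1×4096 + 5×512 + 6×8 + 5 = 6709 (decimal)
Convert 6709 (decimal) → 6709 = 6×1000 + 7×100 + 9 → 6 thousands, 7 hundreds, 9 ones (place-value notation)
6 thousands, 7 hundreds, 9 ones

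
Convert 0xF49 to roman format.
Convert 0xF49 (hexadecimal) → 15×256 + 4×16 + 9 = 3913 (decimal)
Convert 3913 (decimal) → 3913 = 1000 + 1000 + 1000 + 900 + 10 + 1 + 1 + 1 → MMMCMXIII (Roman numeral)
MMMCMXIII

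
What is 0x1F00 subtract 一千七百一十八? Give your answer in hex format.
Convert 0x1F00 (hexadecimal) → 1×4096 + 15×256 = 7936 (decimal)
Convert 一千七百一十八 (Chinese numeral) → 1×1000 + 7×100 + 1×10 + 8 = 1718 (decimal)
Compute 7936 - 1718 = 6218
Convert 6218 (decimal) → 6218 = 1×4096 + 8×256 + 4×16 + 10 → 0x184A (hexadecimal)
0x184A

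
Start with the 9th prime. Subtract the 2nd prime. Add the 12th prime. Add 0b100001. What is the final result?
Convert the 9th prime (prime index) → 23 (decimal)
Start: 23
Convert the 2nd prime (prime index) → 3 (decimal)
23 - 3 = 20
Convert the 12th prime (prime index) → 37 (decimal)
20 + 37 = 57
Convert 0b100001 (binary) → 32 + 1 = 33 (decimal)
57 + 33 = 90
90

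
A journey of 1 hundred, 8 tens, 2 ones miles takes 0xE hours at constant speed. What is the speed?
Convert 1 hundred, 8 tens, 2 ones (place-value notation) → 1×100 + 8×10 + 2 = 182 (decimal)
Convert 0xE (hexadecimal) → 14 (decimal)
Compute 182 ÷ 14 = 13
13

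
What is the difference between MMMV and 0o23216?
Convert MMMV (Roman numeral) → 1000 + 1000 + 1000 + 5 = 3005 (decimal)
Convert 0o23216 (octal) → 2×4096 + 3×512 + 2×64 + 1×8 + 6 = 9870 (decimal)
Difference: |3005 - 9870| = 6865
6865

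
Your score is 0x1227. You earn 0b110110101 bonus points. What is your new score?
Convert 0x1227 (hexadecimal) → 1×4096 + 2×256 + 2×16 + 7 = 4647 (decimal)
Convert 0b110110101 (binary) → 256 + 128 + 32 + 16 + 4 + 1 = 437 (decimal)
Compute 4647 + 437 = 5084
5084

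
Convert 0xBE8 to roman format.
Convert 0xBE8 (hexadecimal) → 11×256 + 14×16 + 8 = 3048 (decimal)
Convert 3048 (decimal) → 3048 = 1000 + 1000 + 1000 + 40 + 5 + 1 + 1 + 1 → MMMXLVIII (Roman numeral)
MMMXLVIII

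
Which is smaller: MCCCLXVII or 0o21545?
Convert MCCCLXVII (Roman numeral) → 1000 + 100 + 100 + 100 + 50 + 10 + 5 + 1 + 1 = 1367 (decimal)
Convert 0o21545 (octal) → 2×4096 + 1×512 + 5×64 + 4×8 + 5 = 9061 (decimal)
Compare 1367 vs 9061: smaller = 1367
1367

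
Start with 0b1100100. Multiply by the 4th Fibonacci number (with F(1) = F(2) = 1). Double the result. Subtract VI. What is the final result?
Convert 0b1100100 (binary) → 64 + 32 + 4 = 100 (decimal)
Start: 100
Convert the 4th Fibonacci number (with F(1) = F(2) = 1) (Fibonacci index) → 1, 1, 2, 3 → 3 (decimal)
100 × 3 = 300
300 × 2 = 600
Convert VI (Roman numeral) → 5 + 1 = 6 (decimal)
600 - 6 = 594
594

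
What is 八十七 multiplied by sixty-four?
Convert 八十七 (Chinese numeral) → 8×10 + 7 = 87 (decimal)
Convert sixty-four (English words) → 64 (decimal)
Compute 87 × 64 = 5568
5568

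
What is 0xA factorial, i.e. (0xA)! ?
Convert 0xA (hexadecimal) → 10 (decimal)
Compute 10! = 3628800
3628800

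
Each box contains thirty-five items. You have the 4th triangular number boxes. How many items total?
Convert thirty-five (English words) → 35 (decimal)
Convert the 4th triangular number (triangular index) → 4×5/2 = 10 (decimal)
Compute 35 × 10 = 350
350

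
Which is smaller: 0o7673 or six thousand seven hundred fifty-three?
Convert 0o7673 (octal) → 7×512 + 6×64 + 7×8 + 3 = 4027 (decimal)
Convert six thousand seven hundred fifty-three (English words) → 6×1000 + 7×100 + 53 = 6753 (decimal)
Compare 4027 vs 6753: smaller = 4027
4027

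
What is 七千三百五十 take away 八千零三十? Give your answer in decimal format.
Convert 七千三百五十 (Chinese numeral) → 7×1000 + 3×100 + 5×10 = 7350 (decimal)
Convert 八千零三十 (Chinese numeral) → 8×1000 + 3×10 = 8030 (decimal)
Compute 7350 - 8030 = -680
-680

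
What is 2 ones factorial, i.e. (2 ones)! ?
Convert 2 ones (place-value notation) → 2 (decimal)
Compute 2! = 2
2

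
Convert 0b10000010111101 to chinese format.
Convert 0b10000010111101 (binary) → 8192 + 128 + 32 + 16 + 8 + 4 + 1 = 8381 (decimal)
Convert 8381 (decimal) → 8381 = 8×1000 + 3×100 + 8×10 + 1 → 八千三百八十一 (Chinese numeral)
八千三百八十一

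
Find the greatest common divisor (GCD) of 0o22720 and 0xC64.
Convert 0o22720 (octal) → 2×4096 + 2×512 + 7×64 + 2×8 = 9680 (decimal)
Convert 0xC64 (hexadecimal) → 12×256 + 6×16 + 4 = 3172 (decimal)
Compute gcd(9680, 3172) = 4
4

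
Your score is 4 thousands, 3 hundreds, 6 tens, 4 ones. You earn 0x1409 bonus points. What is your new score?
Convert 4 thousands, 3 hundreds, 6 tens, 4 ones (place-value notation) → 4×1000 + 3×100 + 6×10 + 4 = 4364 (decimal)
Convert 0x1409 (hexadecimal) → 1×4096 + 4×256 + 9 = 5129 (decimal)
Compute 4364 + 5129 = 9493
9493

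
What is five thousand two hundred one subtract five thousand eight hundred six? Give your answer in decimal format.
Convert five thousand two hundred one (English words) → 5×1000 + 2×100 + 1 = 5201 (decimal)
Convert five thousand eight hundred six (English words) → 5×1000 + 8×100 + 6 = 5806 (decimal)
Compute 5201 - 5806 = -605
-605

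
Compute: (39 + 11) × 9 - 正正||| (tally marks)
Convert 正正||| (tally marks) → 5 + 5 + 3 = 13 (decimal)
Expression in decimal: (39 + 11) × 9 - 13
Parentheses first: 39 + 11 = 50
Multiply: 50 × 9 = 450
Subtract: 450 - 13 = 437
437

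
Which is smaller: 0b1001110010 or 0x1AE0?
Convert 0b1001110010 (binary) → 512 + 64 + 32 + 16 + 2 = 626 (decimal)
Convert 0x1AE0 (hexadecimal) → 1×4096 + 10×256 + 14×16 = 6880 (decimal)
Compare 626 vs 6880: smaller = 626
626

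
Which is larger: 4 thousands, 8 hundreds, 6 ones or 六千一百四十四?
Convert 4 thousands, 8 hundreds, 6 ones (place-value notation) → 4×1000 + 8×100 + 6 = 4806 (decimal)
Convert 六千一百四十四 (Chinese numeral) → 6×1000 + 1×100 + 4×10 + 4 = 6144 (decimal)
Compare 4806 vs 6144: larger = 6144
6144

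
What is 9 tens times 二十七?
Convert 9 tens (place-value notation) → 9×10 = 90 (decimal)
Convert 二十七 (Chinese numeral) → 2×10 + 7 = 27 (decimal)
Compute 90 × 27 = 2430
2430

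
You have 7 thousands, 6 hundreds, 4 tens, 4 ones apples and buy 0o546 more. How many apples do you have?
Convert 7 thousands, 6 hundreds, 4 tens, 4 ones (place-value notation) → 7×1000 + 6×100 + 4×10 + 4 = 7644 (decimal)
Convert 0o546 (octal) → 5×64 + 4×8 + 6 = 358 (decimal)
Compute 7644 + 358 = 8002
8002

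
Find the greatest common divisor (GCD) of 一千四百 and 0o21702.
Convert 一千四百 (Chinese numeral) → 1×1000 + 4×100 = 1400 (decimal)
Convert 0o21702 (octal) → 2×4096 + 1×512 + 7×64 + 2 = 9154 (decimal)
Compute gcd(1400, 9154) = 2
2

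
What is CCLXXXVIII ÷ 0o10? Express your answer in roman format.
Convert CCLXXXVIII (Roman numeral) → 100 + 100 + 50 + 10 + 10 + 10 + 5 + 1 + 1 + 1 = 288 (decimal)
Convert 0o10 (octal) → 1×8 = 8 (decimal)
Compute 288 ÷ 8 = 36
Convert 36 (decimal) → 36 = 10 + 10 + 10 + 5 + 1 → XXXVI (Roman numeral)
XXXVI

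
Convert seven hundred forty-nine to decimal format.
Convert seven hundred forty-nine (English words) → 7×100 + 49 = 749 (decimal)
749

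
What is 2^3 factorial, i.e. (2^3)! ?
Convert 2^3 (power) → 8 (decimal)
Compute 8! = 40320
40320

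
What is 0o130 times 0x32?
Convert 0o130 (octal) → 1×64 + 3×8 = 88 (decimal)
Convert 0x32 (hexadecimal) → 3×16 + 2 = 50 (decimal)
Compute 88 × 50 = 4400
4400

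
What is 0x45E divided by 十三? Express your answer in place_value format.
Convert 0x45E (hexadecimal) → 4×256 + 5×16 + 14 = 1118 (decimal)
Convert 十三 (Chinese numeral) → 1×10 + 3 = 13 (decimal)
Compute 1118 ÷ 13 = 86
Convert 86 (decimal) → 86 = 8×10 + 6 → 8 tens, 6 ones (place-value notation)
8 tens, 6 ones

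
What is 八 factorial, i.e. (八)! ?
Convert 八 (Chinese numeral) → 8 (decimal)
Compute 8! = 40320
40320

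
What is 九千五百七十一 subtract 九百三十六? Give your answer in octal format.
Convert 九千五百七十一 (Chinese numeral) → 9×1000 + 5×100 + 7×10 + 1 = 9571 (decimal)
Convert 九百三十六 (Chinese numeral) → 9×100 + 3×10 + 6 = 936 (decimal)
Compute 9571 - 936 = 8635
Convert 8635 (decimal) → 8635 = 2×4096 + 6×64 + 7×8 + 3 → 0o20673 (octal)
0o20673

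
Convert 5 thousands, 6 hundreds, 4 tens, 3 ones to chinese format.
Convert 5 thousands, 6 hundreds, 4 tens, 3 ones (place-value notation) → 5×1000 + 6×100 + 4×10 + 3 = 5643 (decimal)
Convert 5643 (decimal) → 5643 = 5×1000 + 6×100 + 4×10 + 3 → 五千六百四十三 (Chinese numeral)
五千六百四十三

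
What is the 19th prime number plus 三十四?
The 19th prime number = 67
Convert 三十四 (Chinese numeral) → 3×10 + 4 = 34 (decimal)
Compute 67 + 34 = 101
101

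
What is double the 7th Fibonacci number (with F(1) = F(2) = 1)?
The 7th Fibonacci number (with F(1) = F(2) = 1): 1, 1, 2, 3, 5, 8, 13 → 13
Compute 13 × 2 = 26
26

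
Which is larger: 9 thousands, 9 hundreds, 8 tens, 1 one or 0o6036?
Convert 9 thousands, 9 hundreds, 8 tens, 1 one (place-value notation) → 9×1000 + 9×100 + 8×10 + 1 = 9981 (decimal)
Convert 0o6036 (octal) → 6×512 + 3×8 + 6 = 3102 (decimal)
Compare 9981 vs 3102: larger = 9981
9981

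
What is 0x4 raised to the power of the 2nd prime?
Convert 0x4 (hexadecimal) → 4 (decimal)
Convert the 2nd prime (prime index) → 3 (decimal)
Compute 4 ^ 3 = 64
64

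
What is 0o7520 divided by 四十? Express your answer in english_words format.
Convert 0o7520 (octal) → 7×512 + 5×64 + 2×8 = 3920 (decimal)
Convert 四十 (Chinese numeral) → 4×10 = 40 (decimal)
Compute 3920 ÷ 40 = 98
Convert 98 (decimal) → ninety-eight (English words)
ninety-eight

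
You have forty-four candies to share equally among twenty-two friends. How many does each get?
Convert forty-four (English words) → 44 (decimal)
Convert twenty-two (English words) → 22 (decimal)
Compute 44 ÷ 22 = 2
2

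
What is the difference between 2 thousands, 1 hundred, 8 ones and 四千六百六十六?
Convert 2 thousands, 1 hundred, 8 ones (place-value notation) → 2×1000 + 1×100 + 8 = 2108 (decimal)
Convert 四千六百六十六 (Chinese numeral) → 4×1000 + 6×100 + 6×10 + 6 = 4666 (decimal)
Difference: |2108 - 4666| = 2558
2558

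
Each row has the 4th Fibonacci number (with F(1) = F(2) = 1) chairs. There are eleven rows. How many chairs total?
Convert the 4th Fibonacci number (with F(1) = F(2) = 1) (Fibonacci index) → 1, 1, 2, 3 → 3 (decimal)
Convert eleven (English words) → 11 (decimal)
Compute 3 × 11 = 33
33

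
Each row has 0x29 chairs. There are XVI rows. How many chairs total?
Convert 0x29 (hexadecimal) → 2×16 + 9 = 41 (decimal)
Convert XVI (Roman numeral) → 10 + 5 + 1 = 16 (decimal)
Compute 41 × 16 = 656
656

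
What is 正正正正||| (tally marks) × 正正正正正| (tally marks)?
Convert 正正正正||| (tally marks) → 5 + 5 + 5 + 5 + 3 = 23 (decimal)
Convert 正正正正正| (tally marks) → 5 + 5 + 5 + 5 + 5 + 1 = 26 (decimal)
Compute 23 × 26 = 598
598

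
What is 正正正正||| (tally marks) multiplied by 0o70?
Convert 正正正正||| (tally marks) → 5 + 5 + 5 + 5 + 3 = 23 (decimal)
Convert 0o70 (octal) → 7×8 = 56 (decimal)
Compute 23 × 56 = 1288
1288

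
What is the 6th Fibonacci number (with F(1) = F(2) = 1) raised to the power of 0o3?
Convert the 6th Fibonacci number (with F(1) = F(2) = 1) (Fibonacci index) → 1, 1, 2, 3, 5, 8 → 8 (decimal)
Convert 0o3 (octal) → 3 (decimal)
Compute 8 ^ 3 = 512
512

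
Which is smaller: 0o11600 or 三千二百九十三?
Convert 0o11600 (octal) → 1×4096 + 1×512 + 6×64 = 4992 (decimal)
Convert 三千二百九十三 (Chinese numeral) → 3×1000 + 2×100 + 9×10 + 3 = 3293 (decimal)
Compare 4992 vs 3293: smaller = 3293
3293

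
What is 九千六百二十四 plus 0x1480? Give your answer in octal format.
Convert 九千六百二十四 (Chinese numeral) → 9×1000 + 6×100 + 2×10 + 4 = 9624 (decimal)
Convert 0x1480 (hexadecimal) → 1×4096 + 4×256 + 8×16 = 5248 (decimal)
Compute 9624 + 5248 = 14872
Convert 14872 (decimal) → 14872 = 3×4096 + 5×512 + 3×8 → 0o35030 (octal)
0o35030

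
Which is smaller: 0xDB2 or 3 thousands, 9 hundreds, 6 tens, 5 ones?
Convert 0xDB2 (hexadecimal) → 13×256 + 11×16 + 2 = 3506 (decimal)
Convert 3 thousands, 9 hundreds, 6 tens, 5 ones (place-value notation) → 3×1000 + 9×100 + 6×10 + 5 = 3965 (decimal)
Compare 3506 vs 3965: smaller = 3506
3506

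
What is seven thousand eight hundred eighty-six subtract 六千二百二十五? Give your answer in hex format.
Convert seven thousand eight hundred eighty-six (English words) → 7×1000 + 8×100 + 86 = 7886 (decimal)
Convert 六千二百二十五 (Chinese numeral) → 6×1000 + 2×100 + 2×10 + 5 = 6225 (decimal)
Compute 7886 - 6225 = 1661
Convert 1661 (decimal) → 1661 = 6×256 + 7×16 + 13 → 0x67D (hexadecimal)
0x67D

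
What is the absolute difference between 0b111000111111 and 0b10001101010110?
Convert 0b111000111111 (binary) → 2048 + 1024 + 512 + 32 + 16 + 8 + 4 + 2 + 1 = 3647 (decimal)
Convert 0b10001101010110 (binary) → 8192 + 512 + 256 + 64 + 16 + 4 + 2 = 9046 (decimal)
Compute |3647 - 9046| = 5399
5399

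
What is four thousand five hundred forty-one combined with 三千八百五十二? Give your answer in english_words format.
Convert four thousand five hundred forty-one (English words) → 4×1000 + 5×100 + 41 = 4541 (decimal)
Convert 三千八百五十二 (Chinese numeral) → 3×1000 + 8×100 + 5×10 + 2 = 3852 (decimal)
Compute 4541 + 3852 = 8393
Convert 8393 (decimal) → 8393 = 8×1000 + 3×100 + 93 → eight thousand three hundred ninety-three (English words)
eight thousand three hundred ninety-three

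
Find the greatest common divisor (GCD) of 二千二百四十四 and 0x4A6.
Convert 二千二百四十四 (Chinese numeral) → 2×1000 + 2×100 + 4×10 + 4 = 2244 (decimal)
Convert 0x4A6 (hexadecimal) → 4×256 + 10×16 + 6 = 1190 (decimal)
Compute gcd(2244, 1190) = 34
34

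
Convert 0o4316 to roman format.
Convert 0o4316 (octal) → 4×512 + 3×64 + 1×8 + 6 = 2254 (decimal)
Convert 2254 (decimal) → 2254 = 1000 + 1000 + 100 + 100 + 50 + 4 → MMCCLIV (Roman numeral)
MMCCLIV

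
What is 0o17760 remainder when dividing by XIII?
Convert 0o17760 (octal) → 1×4096 + 7×512 + 7×64 + 6×8 = 8176 (decimal)
Convert XIII (Roman numeral) → 10 + 1 + 1 + 1 = 13 (decimal)
Compute 8176 mod 13 = 12
12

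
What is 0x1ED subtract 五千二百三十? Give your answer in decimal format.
Convert 0x1ED (hexadecimal) → 1×256 + 14×16 + 13 = 493 (decimal)
Convert 五千二百三十 (Chinese numeral) → 5×1000 + 2×100 + 3×10 = 5230 (decimal)
Compute 493 - 5230 = -4737
-4737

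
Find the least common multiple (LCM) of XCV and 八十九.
Convert XCV (Roman numeral) → 90 + 5 = 95 (decimal)
Convert 八十九 (Chinese numeral) → 8×10 + 9 = 89 (decimal)
Compute lcm(95, 89) = 8455
8455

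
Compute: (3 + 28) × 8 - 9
Parentheses first: 3 + 28 = 31
Multiply: 31 × 8 = 248
Subtract: 248 - 9 = 239
239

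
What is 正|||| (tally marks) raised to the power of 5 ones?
Convert 正|||| (tally marks) → 5 + 4 = 9 (decimal)
Convert 5 ones (place-value notation) → 5 (decimal)
Compute 9 ^ 5 = 59049
59049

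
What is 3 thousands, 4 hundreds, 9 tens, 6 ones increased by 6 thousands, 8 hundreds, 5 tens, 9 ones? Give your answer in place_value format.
Convert 3 thousands, 4 hundreds, 9 tens, 6 ones (place-value notation) → 3×1000 + 4×100 + 9×10 + 6 = 3496 (decimal)
Convert 6 thousands, 8 hundreds, 5 tens, 9 ones (place-value notation) → 6×1000 + 8×100 + 5×10 + 9 = 6859 (decimal)
Compute 3496 + 6859 = 10355
Convert 10355 (decimal) → 10355 = 10×1000 + 3×100 + 5×10 + 5 → 10 thousands, 3 hundreds, 5 tens, 5 ones (place-value notation)
10 thousands, 3 hundreds, 5 tens, 5 ones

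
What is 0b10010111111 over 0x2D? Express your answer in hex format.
Convert 0b10010111111 (binary) → 1024 + 128 + 32 + 16 + 8 + 4 + 2 + 1 = 1215 (decimal)
Convert 0x2D (hexadecimal) → 2×16 + 13 = 45 (decimal)
Compute 1215 ÷ 45 = 27
Convert 27 (decimal) → 27 = 1×16 + 11 → 0x1B (hexadecimal)
0x1B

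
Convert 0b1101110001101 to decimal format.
Convert 0b1101110001101 (binary) → 4096 + 2048 + 512 + 256 + 128 + 8 + 4 + 1 = 7053 (decimal)
7053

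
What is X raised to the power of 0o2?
Convert X (Roman numeral) → 10 (decimal)
Convert 0o2 (octal) → 2 (decimal)
Compute 10 ^ 2 = 100
100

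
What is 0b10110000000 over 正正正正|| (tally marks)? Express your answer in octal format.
Convert 0b10110000000 (binary) → 1024 + 256 + 128 = 1408 (decimal)
Convert 正正正正|| (tally marks) → 5 + 5 + 5 + 5 + 2 = 22 (decimal)
Compute 1408 ÷ 22 = 64
Convert 64 (decimal) → 64 = 1×64 → 0o100 (octal)
0o100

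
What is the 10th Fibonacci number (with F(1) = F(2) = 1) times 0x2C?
Convert the 10th Fibonacci number (with F(1) = F(2) = 1) (Fibonacci index) → 1, 1, 2, 3, 5, 8, 13, 21, 34, 55 → 55 (decimal)
Convert 0x2C (hexadecimal) → 2×16 + 12 = 44 (decimal)
Compute 55 × 44 = 2420
2420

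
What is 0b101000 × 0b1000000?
Convert 0b101000 (binary) → 32 + 8 = 40 (decimal)
Convert 0b1000000 (binary) → 64 (decimal)
Compute 40 × 64 = 2560
2560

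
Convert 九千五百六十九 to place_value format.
Convert 九千五百六十九 (Chinese numeral) → 9×1000 + 5×100 + 6×10 + 9 = 9569 (decimal)
Convert 9569 (decimal) → 9569 = 9×1000 + 5×100 + 6×10 + 9 → 9 thousands, 5 hundreds, 6 tens, 9 ones (place-value notation)
9 thousands, 5 hundreds, 6 tens, 9 ones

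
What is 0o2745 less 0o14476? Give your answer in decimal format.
Convert 0o2745 (octal) → 2×512 + 7×64 + 4×8 + 5 = 1509 (decimal)
Convert 0o14476 (octal) → 1×4096 + 4×512 + 4×64 + 7×8 + 6 = 6462 (decimal)
Compute 1509 - 6462 = -4953
-4953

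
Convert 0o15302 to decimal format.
Convert 0o15302 (octal) → 1×4096 + 5×512 + 3×64 + 2 = 6850 (decimal)
6850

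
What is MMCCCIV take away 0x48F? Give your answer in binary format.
Convert MMCCCIV (Roman numeral) → 1000 + 1000 + 100 + 100 + 100 + 4 = 2304 (decimal)
Convert 0x48F (hexadecimal) → 4×256 + 8×16 + 15 = 1167 (decimal)
Compute 2304 - 1167 = 1137
Convert 1137 (decimal) → 1137 = 1024 + 64 + 32 + 16 + 1 → 0b10001110001 (binary)
0b10001110001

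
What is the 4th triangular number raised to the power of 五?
Convert the 4th triangular number (triangular index) → 4×5/2 = 10 (decimal)
Convert 五 (Chinese numeral) → 5 (decimal)
Compute 10 ^ 5 = 100000
100000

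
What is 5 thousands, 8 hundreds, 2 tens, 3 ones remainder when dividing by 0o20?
Convert 5 thousands, 8 hundreds, 2 tens, 3 ones (place-value notation) → 5×1000 + 8×100 + 2×10 + 3 = 5823 (decimal)
Convert 0o20 (octal) → 2×8 = 16 (decimal)
Compute 5823 mod 16 = 15
15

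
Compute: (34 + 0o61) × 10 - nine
Convert 0o61 (octal) → 6×8 + 1 = 49 (decimal)
Convert nine (English words) → 9 (decimal)
Expression in decimal: (34 + 49) × 10 - 9
Parentheses first: 34 + 49 = 83
Multiply: 83 × 10 = 830
Subtract: 830 - 9 = 821
821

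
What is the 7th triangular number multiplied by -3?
Convert the 7th triangular number (triangular index) → 7×8/2 = 28 (decimal)
Compute 28 × -3 = -84
-84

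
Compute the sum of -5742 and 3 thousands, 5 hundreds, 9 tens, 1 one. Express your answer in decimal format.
Convert 3 thousands, 5 hundreds, 9 tens, 1 one (place-value notation) → 3×1000 + 5×100 + 9×10 + 1 = 3591 (decimal)
Compute -5742 + 3591 = -2151
-2151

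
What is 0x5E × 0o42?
Convert 0x5E (hexadecimal) → 5×16 + 14 = 94 (decimal)
Convert 0o42 (octal) → 4×8 + 2 = 34 (decimal)
Compute 94 × 34 = 3196
3196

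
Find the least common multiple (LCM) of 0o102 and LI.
Convert 0o102 (octal) → 1×64 + 2 = 66 (decimal)
Convert LI (Roman numeral) → 50 + 1 = 51 (decimal)
Compute lcm(66, 51) = 1122
1122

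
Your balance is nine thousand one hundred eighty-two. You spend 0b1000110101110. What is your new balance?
Convert nine thousand one hundred eighty-two (English words) → 9×1000 + 1×100 + 82 = 9182 (decimal)
Convert 0b1000110101110 (binary) → 4096 + 256 + 128 + 32 + 8 + 4 + 2 = 4526 (decimal)
Compute 9182 - 4526 = 4656
4656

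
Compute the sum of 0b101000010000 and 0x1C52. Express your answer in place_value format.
Convert 0b101000010000 (binary) → 2048 + 512 + 16 = 2576 (decimal)
Convert 0x1C52 (hexadecimal) → 1×4096 + 12×256 + 5×16 + 2 = 7250 (decimal)
Compute 2576 + 7250 = 9826
Convert 9826 (decimal) → 9826 = 9×1000 + 8×100 + 2×10 + 6 → 9 thousands, 8 hundreds, 2 tens, 6 ones (place-value notation)
9 thousands, 8 hundreds, 2 tens, 6 ones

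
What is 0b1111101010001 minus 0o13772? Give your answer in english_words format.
Convert 0b1111101010001 (binary) → 4096 + 2048 + 1024 + 512 + 256 + 64 + 16 + 1 = 8017 (decimal)
Convert 0o13772 (octal) → 1×4096 + 3×512 + 7×64 + 7×8 + 2 = 6138 (decimal)
Compute 8017 - 6138 = 1879
Convert 1879 (decimal) → 1879 = 1×1000 + 8×100 + 79 → one thousand eight hundred seventy-nine (English words)
one thousand eight hundred seventy-nine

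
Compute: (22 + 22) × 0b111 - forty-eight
Convert 0b111 (binary) → 4 + 2 + 1 = 7 (decimal)
Convert forty-eight (English words) → 48 (decimal)
Expression in decimal: (22 + 22) × 7 - 48
Parentheses first: 22 + 22 = 44
Multiply: 44 × 7 = 308
Subtract: 308 - 48 = 260
260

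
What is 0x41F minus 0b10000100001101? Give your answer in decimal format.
Convert 0x41F (hexadecimal) → 4×256 + 1×16 + 15 = 1055 (decimal)
Convert 0b10000100001101 (binary) → 8192 + 256 + 8 + 4 + 1 = 8461 (decimal)
Compute 1055 - 8461 = -7406
-7406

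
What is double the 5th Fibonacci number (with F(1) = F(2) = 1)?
The 5th Fibonacci number (with F(1) = F(2) = 1): 1, 1, 2, 3, 5 → 5
Compute 5 × 2 = 10
10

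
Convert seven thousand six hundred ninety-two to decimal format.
Convert seven thousand six hundred ninety-two (English words) → 7×1000 + 6×100 + 92 = 7692 (decimal)
7692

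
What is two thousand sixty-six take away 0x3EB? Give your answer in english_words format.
Convert two thousand sixty-six (English words) → 2×1000 + 66 = 2066 (decimal)
Convert 0x3EB (hexadecimal) → 3×256 + 14×16 + 11 = 1003 (decimal)
Compute 2066 - 1003 = 1063
Convert 1063 (decimal) → 1063 = 1×1000 + 63 → one thousand sixty-three (English words)
one thousand sixty-three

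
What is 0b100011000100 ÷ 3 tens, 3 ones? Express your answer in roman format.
Convert 0b100011000100 (binary) → 2048 + 128 + 64 + 4 = 2244 (decimal)
Convert 3 tens, 3 ones (place-value notation) → 3×10 + 3 = 33 (decimal)
Compute 2244 ÷ 33 = 68
Convert 68 (decimal) → 68 = 50 + 10 + 5 + 1 + 1 + 1 → LXVIII (Roman numeral)
LXVIII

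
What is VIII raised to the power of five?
Convert VIII (Roman numeral) → 5 + 1 + 1 + 1 = 8 (decimal)
Convert five (English words) → 5 (decimal)
Compute 8 ^ 5 = 32768
32768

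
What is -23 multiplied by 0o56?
Convert 0o56 (octal) → 5×8 + 6 = 46 (decimal)
Compute -23 × 46 = -1058
-1058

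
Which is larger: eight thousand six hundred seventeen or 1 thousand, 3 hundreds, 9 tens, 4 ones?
Convert eight thousand six hundred seventeen (English words) → 8×1000 + 6×100 + 17 = 8617 (decimal)
Convert 1 thousand, 3 hundreds, 9 tens, 4 ones (place-value notation) → 1×1000 + 3×100 + 9×10 + 4 = 1394 (decimal)
Compare 8617 vs 1394: larger = 8617
8617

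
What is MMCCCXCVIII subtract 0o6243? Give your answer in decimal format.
Convert MMCCCXCVIII (Roman numeral) → 1000 + 1000 + 100 + 100 + 100 + 90 + 5 + 1 + 1 + 1 = 2398 (decimal)
Convert 0o6243 (octal) → 6×512 + 2×64 + 4×8 + 3 = 3235 (decimal)
Compute 2398 - 3235 = -837
-837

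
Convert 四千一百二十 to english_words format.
Convert 四千一百二十 (Chinese numeral) → 4×1000 + 1×100 + 2×10 = 4120 (decimal)
Convert 4120 (decimal) → 4120 = 4×1000 + 1×100 + 20 → four thousand one hundred twenty (English words)
four thousand one hundred twenty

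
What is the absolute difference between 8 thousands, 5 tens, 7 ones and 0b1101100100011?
Convert 8 thousands, 5 tens, 7 ones (place-value notation) → 8×1000 + 5×10 + 7 = 8057 (decimal)
Convert 0b1101100100011 (binary) → 4096 + 2048 + 512 + 256 + 32 + 2 + 1 = 6947 (decimal)
Compute |8057 - 6947| = 1110
1110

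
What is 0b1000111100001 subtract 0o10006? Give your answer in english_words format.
Convert 0b1000111100001 (binary) → 4096 + 256 + 128 + 64 + 32 + 1 = 4577 (decimal)
Convert 0o10006 (octal) → 1×4096 + 6 = 4102 (decimal)
Compute 4577 - 4102 = 475
Convert 475 (decimal) → 475 = 4×100 + 75 → four hundred seventy-five (English words)
four hundred seventy-five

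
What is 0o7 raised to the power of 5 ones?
Convert 0o7 (octal) → 7 (decimal)
Convert 5 ones (place-value notation) → 5 (decimal)
Compute 7 ^ 5 = 16807
16807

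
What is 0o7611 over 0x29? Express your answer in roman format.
Convert 0o7611 (octal) → 7×512 + 6×64 + 1×8 + 1 = 3977 (decimal)
Convert 0x29 (hexadecimal) → 2×16 + 9 = 41 (decimal)
Compute 3977 ÷ 41 = 97
Convert 97 (decimal) → 97 = 90 + 5 + 1 + 1 → XCVII (Roman numeral)
XCVII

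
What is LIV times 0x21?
Convert LIV (Roman numeral) → 50 + 4 = 54 (decimal)
Convert 0x21 (hexadecimal) → 2×16 + 1 = 33 (decimal)
Compute 54 × 33 = 1782
1782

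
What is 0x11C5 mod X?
Convert 0x11C5 (hexadecimal) → 1×4096 + 1×256 + 12×16 + 5 = 4549 (decimal)
Convert X (Roman numeral) → 10 (decimal)
Compute 4549 mod 10 = 9
9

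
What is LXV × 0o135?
Convert LXV (Roman numeral) → 50 + 10 + 5 = 65 (decimal)
Convert 0o135 (octal) → 1×64 + 3×8 + 5 = 93 (decimal)
Compute 65 × 93 = 6045
6045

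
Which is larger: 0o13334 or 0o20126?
Convert 0o13334 (octal) → 1×4096 + 3×512 + 3×64 + 3×8 + 4 = 5852 (decimal)
Convert 0o20126 (octal) → 2×4096 + 1×64 + 2×8 + 6 = 8278 (decimal)
Compare 5852 vs 8278: larger = 8278
8278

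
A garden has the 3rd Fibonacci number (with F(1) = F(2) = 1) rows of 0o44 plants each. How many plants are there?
Convert 0o44 (octal) → 4×8 + 4 = 36 (decimal)
Convert the 3rd Fibonacci number (with F(1) = F(2) = 1) (Fibonacci index) → 1, 1, 2 → 2 (decimal)
Compute 36 × 2 = 72
72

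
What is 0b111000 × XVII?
Convert 0b111000 (binary) → 32 + 16 + 8 = 56 (decimal)
Convert XVII (Roman numeral) → 10 + 5 + 1 + 1 = 17 (decimal)
Compute 56 × 17 = 952
952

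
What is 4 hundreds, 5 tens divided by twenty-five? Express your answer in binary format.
Convert 4 hundreds, 5 tens (place-value notation) → 4×100 + 5×10 = 450 (decimal)
Convert twenty-five (English words) → 25 (decimal)
Compute 450 ÷ 25 = 18
Convert 18 (decimal) → 18 = 16 + 2 → 0b10010 (binary)
0b10010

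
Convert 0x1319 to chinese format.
Convert 0x1319 (hexadecimal) → 1×4096 + 3×256 + 1×16 + 9 = 4889 (decimal)
Convert 4889 (decimal) → 4889 = 4×1000 + 8×100 + 8×10 + 9 → 四千八百八十九 (Chinese numeral)
四千八百八十九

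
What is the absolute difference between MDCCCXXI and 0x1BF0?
Convert MDCCCXXI (Roman numeral) → 1000 + 500 + 100 + 100 + 100 + 10 + 10 + 1 = 1821 (decimal)
Convert 0x1BF0 (hexadecimal) → 1×4096 + 11×256 + 15×16 = 7152 (decimal)
Compute |1821 - 7152| = 5331
5331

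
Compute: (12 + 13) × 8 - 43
Parentheses first: 12 + 13 = 25
Multiply: 25 × 8 = 200
Subtract: 200 - 43 = 157
157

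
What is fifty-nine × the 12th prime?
Convert fifty-nine (English words) → 59 (decimal)
Convert the 12th prime (prime index) → 37 (decimal)
Compute 59 × 37 = 2183
2183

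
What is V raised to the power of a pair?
Convert V (Roman numeral) → 5 (decimal)
Convert a pair (colloquial) → 2 (decimal)
Compute 5 ^ 2 = 25
25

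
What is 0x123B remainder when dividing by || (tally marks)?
Convert 0x123B (hexadecimal) → 1×4096 + 2×256 + 3×16 + 11 = 4667 (decimal)
Convert || (tally marks) → 2 (decimal)
Compute 4667 mod 2 = 1
1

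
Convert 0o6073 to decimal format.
Convert 0o6073 (octal) → 6×512 + 7×8 + 3 = 3131 (decimal)
3131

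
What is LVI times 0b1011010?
Convert LVI (Roman numeral) → 50 + 5 + 1 = 56 (decimal)
Convert 0b1011010 (binary) → 64 + 16 + 8 + 2 = 90 (decimal)
Compute 56 × 90 = 5040
5040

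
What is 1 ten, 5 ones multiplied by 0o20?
Convert 1 ten, 5 ones (place-value notation) → 1×10 + 5 = 15 (decimal)
Convert 0o20 (octal) → 2×8 = 16 (decimal)
Compute 15 × 16 = 240
240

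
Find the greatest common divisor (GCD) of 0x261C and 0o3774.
Convert 0x261C (hexadecimal) → 2×4096 + 6×256 + 1×16 + 12 = 9756 (decimal)
Convert 0o3774 (octal) → 3×512 + 7×64 + 7×8 + 4 = 2044 (decimal)
Compute gcd(9756, 2044) = 4
4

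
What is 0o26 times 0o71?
Convert 0o26 (octal) → 2×8 + 6 = 22 (decimal)
Convert 0o71 (octal) → 7×8 + 1 = 57 (decimal)
Compute 22 × 57 = 1254
1254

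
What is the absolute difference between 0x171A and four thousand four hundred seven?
Convert 0x171A (hexadecimal) → 1×4096 + 7×256 + 1×16 + 10 = 5914 (decimal)
Convert four thousand four hundred seven (English words) → 4×1000 + 4×100 + 7 = 4407 (decimal)
Compute |5914 - 4407| = 1507
1507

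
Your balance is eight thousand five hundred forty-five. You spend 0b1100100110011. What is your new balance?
Convert eight thousand five hundred forty-five (English words) → 8×1000 + 5×100 + 45 = 8545 (decimal)
Convert 0b1100100110011 (binary) → 4096 + 2048 + 256 + 32 + 16 + 2 + 1 = 6451 (decimal)
Compute 8545 - 6451 = 2094
2094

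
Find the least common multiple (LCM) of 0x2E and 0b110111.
Convert 0x2E (hexadecimal) → 2×16 + 14 = 46 (decimal)
Convert 0b110111 (binary) → 32 + 16 + 4 + 2 + 1 = 55 (decimal)
Compute lcm(46, 55) = 2530
2530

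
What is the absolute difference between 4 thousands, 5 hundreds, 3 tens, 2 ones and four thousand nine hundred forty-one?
Convert 4 thousands, 5 hundreds, 3 tens, 2 ones (place-value notation) → 4×1000 + 5×100 + 3×10 + 2 = 4532 (decimal)
Convert four thousand nine hundred forty-one (English words) → 4×1000 + 9×100 + 41 = 4941 (decimal)
Compute |4532 - 4941| = 409
409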